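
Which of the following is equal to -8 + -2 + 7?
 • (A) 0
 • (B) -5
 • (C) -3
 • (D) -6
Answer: C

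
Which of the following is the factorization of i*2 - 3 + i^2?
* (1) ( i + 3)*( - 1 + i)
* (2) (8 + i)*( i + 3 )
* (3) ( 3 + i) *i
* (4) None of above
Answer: 1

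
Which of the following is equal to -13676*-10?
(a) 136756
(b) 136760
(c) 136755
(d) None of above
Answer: b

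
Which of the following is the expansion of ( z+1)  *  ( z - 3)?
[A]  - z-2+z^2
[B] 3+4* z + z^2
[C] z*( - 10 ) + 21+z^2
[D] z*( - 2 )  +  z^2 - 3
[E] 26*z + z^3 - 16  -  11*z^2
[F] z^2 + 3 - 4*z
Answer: D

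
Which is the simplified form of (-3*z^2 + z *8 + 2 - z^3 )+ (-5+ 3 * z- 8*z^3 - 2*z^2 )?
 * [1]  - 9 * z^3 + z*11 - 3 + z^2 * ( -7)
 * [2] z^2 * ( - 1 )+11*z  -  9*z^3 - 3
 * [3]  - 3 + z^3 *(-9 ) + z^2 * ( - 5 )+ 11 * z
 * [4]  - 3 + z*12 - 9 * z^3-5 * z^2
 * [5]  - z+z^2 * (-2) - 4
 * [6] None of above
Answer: 3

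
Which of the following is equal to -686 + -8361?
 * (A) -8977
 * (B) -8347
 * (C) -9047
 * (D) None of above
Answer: C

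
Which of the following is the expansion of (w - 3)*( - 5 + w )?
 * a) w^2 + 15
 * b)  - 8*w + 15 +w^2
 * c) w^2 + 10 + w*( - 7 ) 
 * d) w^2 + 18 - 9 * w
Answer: b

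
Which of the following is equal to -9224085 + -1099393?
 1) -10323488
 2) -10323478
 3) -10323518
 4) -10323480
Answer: 2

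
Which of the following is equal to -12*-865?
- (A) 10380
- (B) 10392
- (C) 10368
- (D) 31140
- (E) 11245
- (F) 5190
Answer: A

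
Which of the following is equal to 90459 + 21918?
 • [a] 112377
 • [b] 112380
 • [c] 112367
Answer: a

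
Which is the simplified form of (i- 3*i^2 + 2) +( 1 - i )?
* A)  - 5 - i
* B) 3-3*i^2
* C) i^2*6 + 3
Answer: B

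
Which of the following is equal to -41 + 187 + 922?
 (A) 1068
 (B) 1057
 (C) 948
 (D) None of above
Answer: A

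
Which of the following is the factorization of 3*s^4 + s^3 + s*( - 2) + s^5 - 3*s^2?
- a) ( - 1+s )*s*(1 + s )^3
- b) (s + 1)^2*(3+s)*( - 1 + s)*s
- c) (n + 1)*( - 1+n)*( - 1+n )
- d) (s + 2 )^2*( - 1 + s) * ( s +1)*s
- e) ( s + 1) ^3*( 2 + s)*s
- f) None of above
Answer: f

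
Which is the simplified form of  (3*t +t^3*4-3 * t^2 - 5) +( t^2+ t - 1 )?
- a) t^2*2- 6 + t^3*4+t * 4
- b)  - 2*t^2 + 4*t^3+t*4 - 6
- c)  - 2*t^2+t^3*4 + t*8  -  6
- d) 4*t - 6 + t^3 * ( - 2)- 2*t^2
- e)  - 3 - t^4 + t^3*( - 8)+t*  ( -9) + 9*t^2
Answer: b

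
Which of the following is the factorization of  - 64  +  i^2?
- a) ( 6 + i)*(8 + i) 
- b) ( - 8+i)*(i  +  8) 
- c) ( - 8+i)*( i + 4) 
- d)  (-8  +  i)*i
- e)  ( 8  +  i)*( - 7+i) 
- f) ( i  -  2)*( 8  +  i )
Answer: b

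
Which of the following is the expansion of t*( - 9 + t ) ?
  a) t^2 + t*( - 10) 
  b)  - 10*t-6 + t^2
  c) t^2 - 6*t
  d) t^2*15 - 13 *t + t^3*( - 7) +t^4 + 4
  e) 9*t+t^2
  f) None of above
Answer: f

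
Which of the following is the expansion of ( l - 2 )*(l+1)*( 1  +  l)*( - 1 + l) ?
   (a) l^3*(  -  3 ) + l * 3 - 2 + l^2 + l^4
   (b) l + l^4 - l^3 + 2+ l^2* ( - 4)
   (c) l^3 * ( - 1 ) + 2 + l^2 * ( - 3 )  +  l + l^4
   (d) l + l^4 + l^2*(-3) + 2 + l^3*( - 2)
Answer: c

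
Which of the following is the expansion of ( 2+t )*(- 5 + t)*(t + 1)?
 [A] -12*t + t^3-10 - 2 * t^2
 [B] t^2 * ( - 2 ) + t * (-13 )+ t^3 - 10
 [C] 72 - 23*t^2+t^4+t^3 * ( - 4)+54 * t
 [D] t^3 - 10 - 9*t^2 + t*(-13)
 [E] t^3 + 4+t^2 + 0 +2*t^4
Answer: B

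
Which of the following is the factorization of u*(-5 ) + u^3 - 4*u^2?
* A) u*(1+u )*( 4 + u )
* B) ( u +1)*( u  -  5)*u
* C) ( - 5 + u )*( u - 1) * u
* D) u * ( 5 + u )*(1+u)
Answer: B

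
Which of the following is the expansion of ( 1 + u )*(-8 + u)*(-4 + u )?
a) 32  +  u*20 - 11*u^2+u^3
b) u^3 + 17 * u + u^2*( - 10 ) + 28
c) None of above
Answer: a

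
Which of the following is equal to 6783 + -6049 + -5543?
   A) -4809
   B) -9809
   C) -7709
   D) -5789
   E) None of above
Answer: A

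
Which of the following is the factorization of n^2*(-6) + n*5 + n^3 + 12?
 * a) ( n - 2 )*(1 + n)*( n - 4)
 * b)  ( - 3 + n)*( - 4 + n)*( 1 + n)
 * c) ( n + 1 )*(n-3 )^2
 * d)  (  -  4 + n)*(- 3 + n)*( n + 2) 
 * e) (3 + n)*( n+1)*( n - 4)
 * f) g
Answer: b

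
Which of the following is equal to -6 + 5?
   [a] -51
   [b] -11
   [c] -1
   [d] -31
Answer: c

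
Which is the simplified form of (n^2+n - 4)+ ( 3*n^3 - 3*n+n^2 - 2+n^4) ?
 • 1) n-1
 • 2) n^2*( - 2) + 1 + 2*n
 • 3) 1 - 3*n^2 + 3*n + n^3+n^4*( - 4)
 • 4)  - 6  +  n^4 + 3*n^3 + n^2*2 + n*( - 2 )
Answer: 4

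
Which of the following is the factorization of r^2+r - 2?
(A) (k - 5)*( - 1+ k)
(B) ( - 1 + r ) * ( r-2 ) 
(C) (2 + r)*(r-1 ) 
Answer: C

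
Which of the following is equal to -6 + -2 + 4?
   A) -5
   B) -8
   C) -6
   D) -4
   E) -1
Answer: D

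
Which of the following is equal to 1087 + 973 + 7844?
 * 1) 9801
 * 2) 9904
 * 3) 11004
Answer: 2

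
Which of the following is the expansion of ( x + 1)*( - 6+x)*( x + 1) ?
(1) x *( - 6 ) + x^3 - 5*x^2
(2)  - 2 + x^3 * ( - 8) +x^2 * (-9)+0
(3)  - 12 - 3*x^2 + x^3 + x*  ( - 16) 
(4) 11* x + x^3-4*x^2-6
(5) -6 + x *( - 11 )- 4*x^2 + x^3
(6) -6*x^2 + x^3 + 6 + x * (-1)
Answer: 5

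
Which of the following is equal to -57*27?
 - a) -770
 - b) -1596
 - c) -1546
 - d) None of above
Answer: d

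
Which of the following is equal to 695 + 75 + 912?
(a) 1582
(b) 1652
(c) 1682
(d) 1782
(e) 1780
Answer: c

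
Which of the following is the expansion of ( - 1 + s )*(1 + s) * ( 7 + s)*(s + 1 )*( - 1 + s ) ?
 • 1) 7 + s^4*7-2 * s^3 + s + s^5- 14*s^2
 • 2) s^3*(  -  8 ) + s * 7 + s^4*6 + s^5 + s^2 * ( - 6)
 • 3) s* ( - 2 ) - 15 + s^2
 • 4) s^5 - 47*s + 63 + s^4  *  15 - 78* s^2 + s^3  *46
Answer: 1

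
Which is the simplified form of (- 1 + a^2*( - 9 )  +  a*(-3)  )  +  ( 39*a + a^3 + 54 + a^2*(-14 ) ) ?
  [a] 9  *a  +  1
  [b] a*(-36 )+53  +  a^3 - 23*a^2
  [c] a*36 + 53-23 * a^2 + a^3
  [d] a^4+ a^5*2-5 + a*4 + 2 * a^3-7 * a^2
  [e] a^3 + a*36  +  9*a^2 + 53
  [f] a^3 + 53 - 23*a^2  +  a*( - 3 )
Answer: c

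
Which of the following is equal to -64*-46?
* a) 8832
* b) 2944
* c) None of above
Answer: b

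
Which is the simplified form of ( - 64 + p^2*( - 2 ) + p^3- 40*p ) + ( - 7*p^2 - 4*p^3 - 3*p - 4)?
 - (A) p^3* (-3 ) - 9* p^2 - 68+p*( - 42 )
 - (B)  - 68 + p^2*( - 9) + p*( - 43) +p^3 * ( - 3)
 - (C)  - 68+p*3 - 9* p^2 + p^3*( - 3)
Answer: B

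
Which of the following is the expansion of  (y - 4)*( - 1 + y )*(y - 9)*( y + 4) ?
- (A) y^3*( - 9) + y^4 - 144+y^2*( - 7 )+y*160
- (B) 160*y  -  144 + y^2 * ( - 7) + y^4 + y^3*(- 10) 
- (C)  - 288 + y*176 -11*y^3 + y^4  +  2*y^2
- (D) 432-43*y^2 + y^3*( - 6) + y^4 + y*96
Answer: B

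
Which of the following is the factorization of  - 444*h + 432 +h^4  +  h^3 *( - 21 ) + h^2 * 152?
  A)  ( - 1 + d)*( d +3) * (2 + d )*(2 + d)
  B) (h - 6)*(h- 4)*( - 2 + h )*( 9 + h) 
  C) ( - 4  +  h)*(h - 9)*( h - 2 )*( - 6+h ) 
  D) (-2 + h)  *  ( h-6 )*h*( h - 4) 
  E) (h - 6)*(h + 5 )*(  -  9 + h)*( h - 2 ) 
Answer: C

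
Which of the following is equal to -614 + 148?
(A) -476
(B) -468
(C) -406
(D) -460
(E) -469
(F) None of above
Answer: F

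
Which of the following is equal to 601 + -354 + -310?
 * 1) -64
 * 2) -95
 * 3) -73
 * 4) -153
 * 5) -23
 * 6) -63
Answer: 6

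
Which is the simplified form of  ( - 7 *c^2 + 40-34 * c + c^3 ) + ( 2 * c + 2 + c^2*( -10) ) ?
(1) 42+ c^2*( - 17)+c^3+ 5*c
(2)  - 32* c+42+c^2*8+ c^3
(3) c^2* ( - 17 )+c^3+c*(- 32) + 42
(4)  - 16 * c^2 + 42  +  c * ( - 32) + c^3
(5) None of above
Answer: 3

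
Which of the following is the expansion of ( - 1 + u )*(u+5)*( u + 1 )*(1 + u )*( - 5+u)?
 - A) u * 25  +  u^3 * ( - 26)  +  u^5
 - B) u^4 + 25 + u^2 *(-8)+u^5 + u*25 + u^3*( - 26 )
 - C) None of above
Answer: C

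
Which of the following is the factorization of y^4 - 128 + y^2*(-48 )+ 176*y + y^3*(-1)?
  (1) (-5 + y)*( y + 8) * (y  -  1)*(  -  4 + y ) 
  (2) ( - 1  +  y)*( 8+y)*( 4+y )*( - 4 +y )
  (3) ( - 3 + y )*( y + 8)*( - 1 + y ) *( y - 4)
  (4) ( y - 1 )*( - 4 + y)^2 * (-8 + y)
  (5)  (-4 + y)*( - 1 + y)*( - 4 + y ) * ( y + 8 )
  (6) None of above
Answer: 5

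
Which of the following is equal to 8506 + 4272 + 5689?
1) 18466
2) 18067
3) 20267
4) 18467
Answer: 4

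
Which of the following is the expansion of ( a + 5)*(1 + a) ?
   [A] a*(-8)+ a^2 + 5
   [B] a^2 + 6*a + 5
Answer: B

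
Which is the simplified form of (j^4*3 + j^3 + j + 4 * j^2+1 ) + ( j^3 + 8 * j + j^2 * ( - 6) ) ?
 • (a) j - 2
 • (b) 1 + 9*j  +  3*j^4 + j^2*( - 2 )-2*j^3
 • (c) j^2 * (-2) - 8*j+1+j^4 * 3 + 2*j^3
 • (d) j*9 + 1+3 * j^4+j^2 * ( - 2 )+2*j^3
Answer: d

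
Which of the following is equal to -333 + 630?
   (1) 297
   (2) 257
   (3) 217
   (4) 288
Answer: 1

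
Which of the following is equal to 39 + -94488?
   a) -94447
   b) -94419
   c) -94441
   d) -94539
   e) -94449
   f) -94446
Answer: e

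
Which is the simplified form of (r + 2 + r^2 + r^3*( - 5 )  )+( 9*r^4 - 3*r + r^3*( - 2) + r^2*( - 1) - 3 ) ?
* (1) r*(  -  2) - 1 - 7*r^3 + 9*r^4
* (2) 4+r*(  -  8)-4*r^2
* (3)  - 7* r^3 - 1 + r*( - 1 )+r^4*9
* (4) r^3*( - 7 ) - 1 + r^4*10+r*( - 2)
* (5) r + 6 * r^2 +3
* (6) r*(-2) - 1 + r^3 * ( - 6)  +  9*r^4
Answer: 1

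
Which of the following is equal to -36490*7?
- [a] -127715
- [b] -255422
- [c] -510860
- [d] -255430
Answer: d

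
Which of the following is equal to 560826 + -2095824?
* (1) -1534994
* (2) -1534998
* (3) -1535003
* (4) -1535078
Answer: 2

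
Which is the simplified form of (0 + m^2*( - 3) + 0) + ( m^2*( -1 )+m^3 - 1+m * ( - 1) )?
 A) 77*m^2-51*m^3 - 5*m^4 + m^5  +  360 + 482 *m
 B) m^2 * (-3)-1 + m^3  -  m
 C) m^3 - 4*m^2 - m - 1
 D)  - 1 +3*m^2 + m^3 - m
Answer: C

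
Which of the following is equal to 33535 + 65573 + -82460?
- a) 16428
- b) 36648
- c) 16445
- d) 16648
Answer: d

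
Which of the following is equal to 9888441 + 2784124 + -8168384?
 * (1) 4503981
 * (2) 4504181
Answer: 2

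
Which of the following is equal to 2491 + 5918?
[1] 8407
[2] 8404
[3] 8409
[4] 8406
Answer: 3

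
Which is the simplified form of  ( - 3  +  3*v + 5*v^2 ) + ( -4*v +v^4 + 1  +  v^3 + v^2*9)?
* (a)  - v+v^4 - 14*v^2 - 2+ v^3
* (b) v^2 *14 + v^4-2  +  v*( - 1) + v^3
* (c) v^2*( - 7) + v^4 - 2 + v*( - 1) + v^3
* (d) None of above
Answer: b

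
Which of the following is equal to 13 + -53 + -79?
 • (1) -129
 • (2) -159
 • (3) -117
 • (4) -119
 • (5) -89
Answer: 4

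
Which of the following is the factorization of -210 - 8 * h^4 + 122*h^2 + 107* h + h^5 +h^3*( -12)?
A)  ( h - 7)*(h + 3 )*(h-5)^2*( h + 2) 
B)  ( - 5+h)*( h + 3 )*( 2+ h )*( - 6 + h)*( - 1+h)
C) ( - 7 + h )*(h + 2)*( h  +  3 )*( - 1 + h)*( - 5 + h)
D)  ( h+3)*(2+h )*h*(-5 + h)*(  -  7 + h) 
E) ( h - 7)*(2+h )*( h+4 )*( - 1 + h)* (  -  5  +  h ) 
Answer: C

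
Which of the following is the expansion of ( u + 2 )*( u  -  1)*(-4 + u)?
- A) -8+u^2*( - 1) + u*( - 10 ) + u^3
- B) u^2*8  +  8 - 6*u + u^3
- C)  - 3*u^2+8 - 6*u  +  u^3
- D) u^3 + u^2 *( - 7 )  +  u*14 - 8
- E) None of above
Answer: C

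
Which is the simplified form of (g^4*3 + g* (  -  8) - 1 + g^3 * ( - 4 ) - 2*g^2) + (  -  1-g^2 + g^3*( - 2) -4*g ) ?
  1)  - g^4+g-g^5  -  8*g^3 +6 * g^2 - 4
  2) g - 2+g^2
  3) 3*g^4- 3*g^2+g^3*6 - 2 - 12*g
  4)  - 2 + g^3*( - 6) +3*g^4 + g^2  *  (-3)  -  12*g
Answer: 4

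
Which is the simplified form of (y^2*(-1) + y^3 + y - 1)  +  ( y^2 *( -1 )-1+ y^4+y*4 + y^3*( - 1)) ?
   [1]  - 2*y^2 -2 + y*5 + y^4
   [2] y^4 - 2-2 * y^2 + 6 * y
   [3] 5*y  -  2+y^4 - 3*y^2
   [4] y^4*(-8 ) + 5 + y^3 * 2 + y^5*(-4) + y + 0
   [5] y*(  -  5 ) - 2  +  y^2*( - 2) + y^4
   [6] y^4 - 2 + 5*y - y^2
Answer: 1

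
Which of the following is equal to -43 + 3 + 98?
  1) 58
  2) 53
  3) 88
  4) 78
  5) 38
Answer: 1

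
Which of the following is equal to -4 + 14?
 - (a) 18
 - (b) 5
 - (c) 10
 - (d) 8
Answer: c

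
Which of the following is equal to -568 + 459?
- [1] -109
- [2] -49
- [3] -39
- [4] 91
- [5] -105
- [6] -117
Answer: 1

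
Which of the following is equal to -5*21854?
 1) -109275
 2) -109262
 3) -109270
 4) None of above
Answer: 3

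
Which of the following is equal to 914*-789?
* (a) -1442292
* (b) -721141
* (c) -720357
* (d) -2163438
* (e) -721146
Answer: e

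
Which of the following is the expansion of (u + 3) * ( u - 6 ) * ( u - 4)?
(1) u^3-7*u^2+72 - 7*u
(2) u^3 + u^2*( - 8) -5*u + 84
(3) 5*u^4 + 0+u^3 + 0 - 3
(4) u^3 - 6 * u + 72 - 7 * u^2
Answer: 4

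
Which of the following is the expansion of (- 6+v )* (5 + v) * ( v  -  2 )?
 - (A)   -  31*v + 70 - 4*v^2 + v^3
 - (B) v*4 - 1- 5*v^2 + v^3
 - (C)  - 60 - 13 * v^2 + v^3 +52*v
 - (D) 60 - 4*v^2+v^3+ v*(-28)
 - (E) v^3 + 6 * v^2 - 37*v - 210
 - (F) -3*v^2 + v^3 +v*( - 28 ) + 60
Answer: F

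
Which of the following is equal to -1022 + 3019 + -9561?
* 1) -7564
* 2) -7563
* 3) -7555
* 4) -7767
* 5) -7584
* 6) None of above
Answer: 1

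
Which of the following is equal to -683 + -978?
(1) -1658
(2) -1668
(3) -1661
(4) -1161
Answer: 3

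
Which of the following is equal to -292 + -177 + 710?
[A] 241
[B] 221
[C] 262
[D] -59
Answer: A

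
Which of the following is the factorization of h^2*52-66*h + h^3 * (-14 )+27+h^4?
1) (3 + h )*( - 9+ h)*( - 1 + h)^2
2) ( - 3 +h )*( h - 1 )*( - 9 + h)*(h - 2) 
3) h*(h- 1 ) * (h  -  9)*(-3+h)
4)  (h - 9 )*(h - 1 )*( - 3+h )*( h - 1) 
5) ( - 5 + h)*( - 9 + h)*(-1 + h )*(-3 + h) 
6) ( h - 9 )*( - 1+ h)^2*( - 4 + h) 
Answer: 4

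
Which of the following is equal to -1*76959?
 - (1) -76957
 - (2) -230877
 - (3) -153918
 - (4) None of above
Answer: 4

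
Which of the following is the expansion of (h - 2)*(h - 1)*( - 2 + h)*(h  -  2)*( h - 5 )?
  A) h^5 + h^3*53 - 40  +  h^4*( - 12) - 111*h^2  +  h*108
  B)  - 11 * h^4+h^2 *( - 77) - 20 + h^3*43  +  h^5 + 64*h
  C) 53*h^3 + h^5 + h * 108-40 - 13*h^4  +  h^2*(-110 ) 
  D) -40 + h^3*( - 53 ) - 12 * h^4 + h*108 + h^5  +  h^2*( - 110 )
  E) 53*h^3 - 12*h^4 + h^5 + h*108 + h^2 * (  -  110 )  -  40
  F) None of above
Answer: E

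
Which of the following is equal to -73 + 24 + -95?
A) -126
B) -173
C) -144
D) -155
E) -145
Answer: C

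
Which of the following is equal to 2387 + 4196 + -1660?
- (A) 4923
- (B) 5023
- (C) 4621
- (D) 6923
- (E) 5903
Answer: A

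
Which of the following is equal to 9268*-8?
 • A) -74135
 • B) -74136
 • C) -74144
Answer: C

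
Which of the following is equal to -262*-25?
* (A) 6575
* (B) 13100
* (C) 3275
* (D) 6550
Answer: D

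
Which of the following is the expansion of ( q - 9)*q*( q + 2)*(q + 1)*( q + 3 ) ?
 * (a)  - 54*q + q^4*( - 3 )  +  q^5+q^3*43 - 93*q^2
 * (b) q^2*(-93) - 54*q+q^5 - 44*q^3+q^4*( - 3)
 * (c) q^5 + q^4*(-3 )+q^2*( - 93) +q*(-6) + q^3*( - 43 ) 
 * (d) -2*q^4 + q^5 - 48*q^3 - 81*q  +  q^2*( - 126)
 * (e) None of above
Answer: e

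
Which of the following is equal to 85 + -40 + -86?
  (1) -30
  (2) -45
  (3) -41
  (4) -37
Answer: 3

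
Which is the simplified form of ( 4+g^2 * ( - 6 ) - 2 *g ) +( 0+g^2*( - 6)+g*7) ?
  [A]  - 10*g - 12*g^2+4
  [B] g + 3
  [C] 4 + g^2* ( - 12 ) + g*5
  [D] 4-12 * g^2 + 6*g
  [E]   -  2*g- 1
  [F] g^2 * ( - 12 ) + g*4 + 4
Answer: C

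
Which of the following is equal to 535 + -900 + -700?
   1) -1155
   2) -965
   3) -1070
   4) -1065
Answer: 4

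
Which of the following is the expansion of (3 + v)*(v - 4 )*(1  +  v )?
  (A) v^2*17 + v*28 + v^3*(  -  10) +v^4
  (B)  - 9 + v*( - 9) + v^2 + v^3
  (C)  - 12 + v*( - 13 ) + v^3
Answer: C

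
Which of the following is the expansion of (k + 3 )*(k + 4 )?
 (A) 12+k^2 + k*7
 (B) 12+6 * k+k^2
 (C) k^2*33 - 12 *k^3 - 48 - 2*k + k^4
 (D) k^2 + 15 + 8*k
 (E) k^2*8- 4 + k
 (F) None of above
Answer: A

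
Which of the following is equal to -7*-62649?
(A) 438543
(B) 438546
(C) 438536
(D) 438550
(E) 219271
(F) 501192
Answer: A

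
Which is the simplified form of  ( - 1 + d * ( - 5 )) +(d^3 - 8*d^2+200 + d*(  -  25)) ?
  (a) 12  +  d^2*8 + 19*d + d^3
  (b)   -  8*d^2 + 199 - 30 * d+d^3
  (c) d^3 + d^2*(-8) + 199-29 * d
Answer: b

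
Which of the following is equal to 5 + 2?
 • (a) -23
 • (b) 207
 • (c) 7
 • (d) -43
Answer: c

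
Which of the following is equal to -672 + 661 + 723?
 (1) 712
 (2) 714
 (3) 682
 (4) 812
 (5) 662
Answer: 1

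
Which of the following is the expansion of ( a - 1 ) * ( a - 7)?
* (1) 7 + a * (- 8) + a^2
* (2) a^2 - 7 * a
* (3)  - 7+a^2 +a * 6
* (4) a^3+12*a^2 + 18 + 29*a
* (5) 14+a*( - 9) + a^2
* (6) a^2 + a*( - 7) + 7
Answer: 1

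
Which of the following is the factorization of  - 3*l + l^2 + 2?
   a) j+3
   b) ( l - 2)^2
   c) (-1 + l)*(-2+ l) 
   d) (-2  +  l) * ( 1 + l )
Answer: c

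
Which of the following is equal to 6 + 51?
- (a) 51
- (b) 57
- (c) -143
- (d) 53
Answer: b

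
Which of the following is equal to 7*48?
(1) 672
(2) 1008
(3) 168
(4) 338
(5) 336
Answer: 5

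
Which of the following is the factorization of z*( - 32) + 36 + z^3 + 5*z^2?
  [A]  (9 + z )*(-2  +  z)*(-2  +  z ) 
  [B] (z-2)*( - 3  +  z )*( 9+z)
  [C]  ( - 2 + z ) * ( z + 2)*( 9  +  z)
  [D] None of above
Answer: A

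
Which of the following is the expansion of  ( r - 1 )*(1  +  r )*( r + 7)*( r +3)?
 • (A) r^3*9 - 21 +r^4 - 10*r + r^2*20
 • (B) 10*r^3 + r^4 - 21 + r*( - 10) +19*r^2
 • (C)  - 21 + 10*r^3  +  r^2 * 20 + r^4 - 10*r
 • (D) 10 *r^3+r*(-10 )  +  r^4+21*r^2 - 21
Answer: C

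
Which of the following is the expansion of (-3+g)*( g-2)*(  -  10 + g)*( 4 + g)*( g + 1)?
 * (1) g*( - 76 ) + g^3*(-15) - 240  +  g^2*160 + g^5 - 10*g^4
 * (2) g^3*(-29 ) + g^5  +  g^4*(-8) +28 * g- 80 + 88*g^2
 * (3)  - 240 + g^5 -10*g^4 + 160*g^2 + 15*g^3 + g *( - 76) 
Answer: 1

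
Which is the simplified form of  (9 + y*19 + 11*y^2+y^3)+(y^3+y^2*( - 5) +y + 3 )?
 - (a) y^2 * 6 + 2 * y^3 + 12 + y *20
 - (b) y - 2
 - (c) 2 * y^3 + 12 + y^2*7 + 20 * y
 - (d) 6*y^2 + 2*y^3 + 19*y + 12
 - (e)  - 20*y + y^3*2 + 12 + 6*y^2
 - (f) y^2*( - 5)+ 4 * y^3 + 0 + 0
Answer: a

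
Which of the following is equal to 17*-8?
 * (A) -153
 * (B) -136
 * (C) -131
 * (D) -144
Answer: B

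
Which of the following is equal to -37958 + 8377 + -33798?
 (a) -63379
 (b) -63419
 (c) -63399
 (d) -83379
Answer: a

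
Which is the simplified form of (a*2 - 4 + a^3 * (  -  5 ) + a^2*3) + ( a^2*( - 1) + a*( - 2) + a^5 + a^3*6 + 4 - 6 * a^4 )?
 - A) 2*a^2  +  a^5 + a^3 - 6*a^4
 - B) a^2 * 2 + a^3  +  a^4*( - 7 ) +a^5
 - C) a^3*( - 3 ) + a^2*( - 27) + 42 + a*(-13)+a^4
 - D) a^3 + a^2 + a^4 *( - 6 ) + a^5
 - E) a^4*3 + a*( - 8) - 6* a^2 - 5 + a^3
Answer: A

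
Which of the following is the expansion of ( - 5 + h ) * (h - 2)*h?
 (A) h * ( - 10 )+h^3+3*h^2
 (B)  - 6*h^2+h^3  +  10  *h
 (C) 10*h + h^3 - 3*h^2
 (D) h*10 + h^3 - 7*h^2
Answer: D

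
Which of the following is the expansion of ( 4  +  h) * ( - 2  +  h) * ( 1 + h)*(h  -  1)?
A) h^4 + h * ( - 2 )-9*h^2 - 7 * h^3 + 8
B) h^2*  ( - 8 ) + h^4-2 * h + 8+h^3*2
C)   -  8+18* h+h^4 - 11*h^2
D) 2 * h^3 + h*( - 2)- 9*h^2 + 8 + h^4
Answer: D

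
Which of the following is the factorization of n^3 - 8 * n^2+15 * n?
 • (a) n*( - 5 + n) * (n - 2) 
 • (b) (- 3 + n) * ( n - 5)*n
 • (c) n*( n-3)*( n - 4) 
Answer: b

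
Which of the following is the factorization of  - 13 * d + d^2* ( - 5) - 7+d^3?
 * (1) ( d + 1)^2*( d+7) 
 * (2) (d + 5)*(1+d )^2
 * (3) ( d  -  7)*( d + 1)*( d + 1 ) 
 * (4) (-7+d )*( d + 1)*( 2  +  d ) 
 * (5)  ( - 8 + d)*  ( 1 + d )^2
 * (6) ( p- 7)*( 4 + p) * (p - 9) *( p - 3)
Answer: 3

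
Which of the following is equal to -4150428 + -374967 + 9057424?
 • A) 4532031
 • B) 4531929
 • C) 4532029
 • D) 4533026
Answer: C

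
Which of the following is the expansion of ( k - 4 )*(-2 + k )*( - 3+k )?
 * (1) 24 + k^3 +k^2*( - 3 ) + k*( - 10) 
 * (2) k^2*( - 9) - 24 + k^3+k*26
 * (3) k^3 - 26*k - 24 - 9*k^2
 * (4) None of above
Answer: 2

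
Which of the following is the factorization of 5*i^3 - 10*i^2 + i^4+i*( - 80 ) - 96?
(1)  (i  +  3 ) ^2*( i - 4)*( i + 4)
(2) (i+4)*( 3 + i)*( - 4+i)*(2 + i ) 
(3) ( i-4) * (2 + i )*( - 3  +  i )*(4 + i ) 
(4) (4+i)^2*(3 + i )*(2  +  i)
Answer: 2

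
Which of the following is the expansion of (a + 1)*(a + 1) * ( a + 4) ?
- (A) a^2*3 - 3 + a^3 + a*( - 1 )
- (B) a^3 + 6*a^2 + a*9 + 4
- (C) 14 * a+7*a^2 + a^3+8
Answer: B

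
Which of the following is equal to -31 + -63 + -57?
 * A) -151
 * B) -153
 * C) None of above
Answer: A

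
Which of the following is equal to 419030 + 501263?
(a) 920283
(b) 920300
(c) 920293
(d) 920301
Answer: c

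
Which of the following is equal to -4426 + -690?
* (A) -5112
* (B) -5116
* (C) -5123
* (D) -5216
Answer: B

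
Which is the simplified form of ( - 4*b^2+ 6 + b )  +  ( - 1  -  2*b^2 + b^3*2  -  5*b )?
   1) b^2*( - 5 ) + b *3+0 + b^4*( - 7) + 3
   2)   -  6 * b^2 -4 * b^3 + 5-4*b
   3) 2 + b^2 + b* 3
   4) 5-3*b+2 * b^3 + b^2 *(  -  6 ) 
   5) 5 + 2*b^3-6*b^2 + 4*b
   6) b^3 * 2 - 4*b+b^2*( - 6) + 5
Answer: 6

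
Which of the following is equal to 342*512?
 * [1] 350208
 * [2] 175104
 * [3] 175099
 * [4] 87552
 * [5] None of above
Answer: 2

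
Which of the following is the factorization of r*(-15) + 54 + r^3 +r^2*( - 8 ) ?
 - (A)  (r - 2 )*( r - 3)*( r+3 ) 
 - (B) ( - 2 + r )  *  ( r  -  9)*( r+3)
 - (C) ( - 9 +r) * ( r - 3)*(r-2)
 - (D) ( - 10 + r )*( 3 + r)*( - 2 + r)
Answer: B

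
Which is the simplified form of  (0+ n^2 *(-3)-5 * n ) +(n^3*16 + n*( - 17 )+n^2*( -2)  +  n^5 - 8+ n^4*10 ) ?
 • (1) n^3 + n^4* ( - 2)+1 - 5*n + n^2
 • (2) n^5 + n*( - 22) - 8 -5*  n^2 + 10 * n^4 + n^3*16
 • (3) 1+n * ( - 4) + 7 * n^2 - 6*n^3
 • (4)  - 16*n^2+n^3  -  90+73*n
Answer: 2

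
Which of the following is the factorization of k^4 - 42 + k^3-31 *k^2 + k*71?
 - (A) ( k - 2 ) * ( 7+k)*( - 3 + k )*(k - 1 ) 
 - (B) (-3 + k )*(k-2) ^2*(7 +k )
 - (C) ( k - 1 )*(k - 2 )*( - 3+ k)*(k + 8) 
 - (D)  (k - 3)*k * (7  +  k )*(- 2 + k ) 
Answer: A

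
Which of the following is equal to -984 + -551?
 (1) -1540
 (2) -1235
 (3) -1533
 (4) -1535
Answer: 4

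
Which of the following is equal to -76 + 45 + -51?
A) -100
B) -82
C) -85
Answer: B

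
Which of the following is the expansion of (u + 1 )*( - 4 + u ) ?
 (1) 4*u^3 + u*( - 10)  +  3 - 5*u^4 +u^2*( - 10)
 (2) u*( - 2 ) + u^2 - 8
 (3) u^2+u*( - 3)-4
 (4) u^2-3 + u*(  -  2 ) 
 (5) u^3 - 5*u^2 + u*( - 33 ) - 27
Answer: 3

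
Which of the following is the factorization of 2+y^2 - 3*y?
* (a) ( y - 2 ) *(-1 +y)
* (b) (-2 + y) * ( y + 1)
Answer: a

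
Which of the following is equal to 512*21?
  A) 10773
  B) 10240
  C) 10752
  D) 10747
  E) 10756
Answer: C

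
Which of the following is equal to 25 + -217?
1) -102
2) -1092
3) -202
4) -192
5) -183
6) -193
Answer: 4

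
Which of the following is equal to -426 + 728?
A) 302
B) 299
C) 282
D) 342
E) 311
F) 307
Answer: A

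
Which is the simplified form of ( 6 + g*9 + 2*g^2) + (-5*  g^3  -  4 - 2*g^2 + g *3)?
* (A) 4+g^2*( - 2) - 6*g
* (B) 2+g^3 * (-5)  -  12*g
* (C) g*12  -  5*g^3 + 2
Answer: C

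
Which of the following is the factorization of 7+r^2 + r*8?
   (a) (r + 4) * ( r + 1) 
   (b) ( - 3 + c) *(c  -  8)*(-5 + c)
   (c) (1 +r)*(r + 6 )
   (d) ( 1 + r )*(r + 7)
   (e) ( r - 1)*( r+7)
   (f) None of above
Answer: d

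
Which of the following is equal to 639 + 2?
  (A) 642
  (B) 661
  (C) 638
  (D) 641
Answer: D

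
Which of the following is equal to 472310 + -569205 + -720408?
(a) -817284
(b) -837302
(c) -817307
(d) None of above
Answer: d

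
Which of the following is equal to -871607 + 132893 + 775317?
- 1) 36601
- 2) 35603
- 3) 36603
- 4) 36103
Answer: 3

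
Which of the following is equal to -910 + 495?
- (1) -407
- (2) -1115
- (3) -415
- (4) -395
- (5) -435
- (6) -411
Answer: 3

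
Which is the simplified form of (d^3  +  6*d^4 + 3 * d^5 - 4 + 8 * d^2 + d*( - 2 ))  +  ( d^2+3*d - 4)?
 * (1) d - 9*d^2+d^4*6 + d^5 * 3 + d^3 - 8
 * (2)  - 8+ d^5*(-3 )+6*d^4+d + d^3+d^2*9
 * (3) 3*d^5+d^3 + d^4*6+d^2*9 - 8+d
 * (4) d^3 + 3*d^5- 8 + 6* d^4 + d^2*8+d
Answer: 3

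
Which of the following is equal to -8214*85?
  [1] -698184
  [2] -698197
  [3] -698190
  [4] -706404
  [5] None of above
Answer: 3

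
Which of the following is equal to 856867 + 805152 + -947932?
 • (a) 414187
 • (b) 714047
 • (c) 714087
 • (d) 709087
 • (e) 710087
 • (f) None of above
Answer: c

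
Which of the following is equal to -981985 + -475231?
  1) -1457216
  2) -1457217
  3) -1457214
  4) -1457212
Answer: 1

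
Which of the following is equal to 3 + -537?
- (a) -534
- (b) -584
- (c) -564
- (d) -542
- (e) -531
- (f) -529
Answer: a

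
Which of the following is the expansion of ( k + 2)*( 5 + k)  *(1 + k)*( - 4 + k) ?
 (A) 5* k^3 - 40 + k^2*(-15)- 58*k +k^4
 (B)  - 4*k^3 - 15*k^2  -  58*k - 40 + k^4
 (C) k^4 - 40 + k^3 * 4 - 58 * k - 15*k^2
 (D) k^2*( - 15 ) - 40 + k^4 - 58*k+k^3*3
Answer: C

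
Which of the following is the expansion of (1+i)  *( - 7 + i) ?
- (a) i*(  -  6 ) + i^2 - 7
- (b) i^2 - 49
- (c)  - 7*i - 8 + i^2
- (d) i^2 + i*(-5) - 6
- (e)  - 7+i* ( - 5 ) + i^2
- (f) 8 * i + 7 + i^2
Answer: a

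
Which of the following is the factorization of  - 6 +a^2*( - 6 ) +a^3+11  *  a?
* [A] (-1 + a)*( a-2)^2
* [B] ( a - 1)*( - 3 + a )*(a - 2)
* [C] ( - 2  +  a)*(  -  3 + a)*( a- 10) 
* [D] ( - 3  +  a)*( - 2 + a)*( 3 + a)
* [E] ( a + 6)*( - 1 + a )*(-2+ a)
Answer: B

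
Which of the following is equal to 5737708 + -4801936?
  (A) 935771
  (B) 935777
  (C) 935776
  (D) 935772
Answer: D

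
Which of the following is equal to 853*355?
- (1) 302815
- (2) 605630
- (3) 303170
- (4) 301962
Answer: 1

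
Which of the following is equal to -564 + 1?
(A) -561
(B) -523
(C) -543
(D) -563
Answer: D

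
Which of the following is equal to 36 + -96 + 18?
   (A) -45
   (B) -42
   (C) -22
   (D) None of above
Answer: B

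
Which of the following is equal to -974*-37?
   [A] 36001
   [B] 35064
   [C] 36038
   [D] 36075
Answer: C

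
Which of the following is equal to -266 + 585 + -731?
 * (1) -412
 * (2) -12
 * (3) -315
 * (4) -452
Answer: 1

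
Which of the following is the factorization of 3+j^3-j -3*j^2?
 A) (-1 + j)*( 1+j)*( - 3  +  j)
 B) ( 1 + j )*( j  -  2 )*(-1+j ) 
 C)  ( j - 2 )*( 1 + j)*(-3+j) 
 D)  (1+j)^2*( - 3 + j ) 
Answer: A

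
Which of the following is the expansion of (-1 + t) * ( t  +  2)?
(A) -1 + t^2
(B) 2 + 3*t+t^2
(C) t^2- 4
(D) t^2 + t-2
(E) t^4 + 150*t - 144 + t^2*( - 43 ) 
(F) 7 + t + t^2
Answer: D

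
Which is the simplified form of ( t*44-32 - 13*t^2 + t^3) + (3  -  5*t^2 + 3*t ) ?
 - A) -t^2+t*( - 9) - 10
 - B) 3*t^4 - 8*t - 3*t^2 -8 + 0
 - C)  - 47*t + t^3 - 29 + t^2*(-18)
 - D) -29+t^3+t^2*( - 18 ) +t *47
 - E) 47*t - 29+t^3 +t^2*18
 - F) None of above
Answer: D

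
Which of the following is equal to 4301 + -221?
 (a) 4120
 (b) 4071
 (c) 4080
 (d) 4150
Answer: c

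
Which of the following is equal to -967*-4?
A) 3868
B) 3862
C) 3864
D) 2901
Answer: A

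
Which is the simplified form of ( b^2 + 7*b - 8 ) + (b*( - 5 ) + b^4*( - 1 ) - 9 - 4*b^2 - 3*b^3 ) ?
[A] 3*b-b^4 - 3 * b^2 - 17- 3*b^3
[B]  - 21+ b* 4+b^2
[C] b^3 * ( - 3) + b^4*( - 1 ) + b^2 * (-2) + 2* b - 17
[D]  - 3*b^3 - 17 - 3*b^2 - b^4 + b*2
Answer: D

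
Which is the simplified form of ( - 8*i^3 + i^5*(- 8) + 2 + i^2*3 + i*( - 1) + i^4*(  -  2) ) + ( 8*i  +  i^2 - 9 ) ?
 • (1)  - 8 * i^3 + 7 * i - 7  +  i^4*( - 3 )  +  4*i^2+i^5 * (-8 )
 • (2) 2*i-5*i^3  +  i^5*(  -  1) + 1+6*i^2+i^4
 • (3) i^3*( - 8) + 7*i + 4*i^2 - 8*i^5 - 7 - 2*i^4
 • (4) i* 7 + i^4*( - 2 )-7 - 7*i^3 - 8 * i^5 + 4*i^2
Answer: 3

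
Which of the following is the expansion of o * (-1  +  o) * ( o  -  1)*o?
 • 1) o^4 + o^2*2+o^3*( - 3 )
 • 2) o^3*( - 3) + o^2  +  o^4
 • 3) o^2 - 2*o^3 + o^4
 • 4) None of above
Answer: 3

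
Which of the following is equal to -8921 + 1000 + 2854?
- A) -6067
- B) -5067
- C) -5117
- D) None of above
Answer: B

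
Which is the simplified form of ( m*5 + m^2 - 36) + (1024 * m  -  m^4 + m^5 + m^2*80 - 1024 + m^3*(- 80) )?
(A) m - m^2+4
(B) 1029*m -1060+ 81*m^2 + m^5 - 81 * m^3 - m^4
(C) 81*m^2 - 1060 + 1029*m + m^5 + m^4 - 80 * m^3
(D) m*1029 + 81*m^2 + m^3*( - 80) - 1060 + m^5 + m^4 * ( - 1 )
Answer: D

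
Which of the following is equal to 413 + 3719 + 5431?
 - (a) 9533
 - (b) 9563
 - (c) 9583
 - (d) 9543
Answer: b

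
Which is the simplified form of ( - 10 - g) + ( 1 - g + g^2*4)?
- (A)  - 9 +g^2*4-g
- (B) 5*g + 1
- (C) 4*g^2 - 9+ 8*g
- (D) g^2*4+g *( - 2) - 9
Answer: D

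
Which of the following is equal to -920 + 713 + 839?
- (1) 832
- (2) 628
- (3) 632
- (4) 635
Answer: 3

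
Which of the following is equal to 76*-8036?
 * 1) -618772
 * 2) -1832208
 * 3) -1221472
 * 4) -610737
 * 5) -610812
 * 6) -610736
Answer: 6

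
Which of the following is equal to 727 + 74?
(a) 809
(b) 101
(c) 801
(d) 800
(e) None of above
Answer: c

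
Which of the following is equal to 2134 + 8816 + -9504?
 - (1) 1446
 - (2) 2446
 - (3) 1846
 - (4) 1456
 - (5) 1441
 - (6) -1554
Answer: 1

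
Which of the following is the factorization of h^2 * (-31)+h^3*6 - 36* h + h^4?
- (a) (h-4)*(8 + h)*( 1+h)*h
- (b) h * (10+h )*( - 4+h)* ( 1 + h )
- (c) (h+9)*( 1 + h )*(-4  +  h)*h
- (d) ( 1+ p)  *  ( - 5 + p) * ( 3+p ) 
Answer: c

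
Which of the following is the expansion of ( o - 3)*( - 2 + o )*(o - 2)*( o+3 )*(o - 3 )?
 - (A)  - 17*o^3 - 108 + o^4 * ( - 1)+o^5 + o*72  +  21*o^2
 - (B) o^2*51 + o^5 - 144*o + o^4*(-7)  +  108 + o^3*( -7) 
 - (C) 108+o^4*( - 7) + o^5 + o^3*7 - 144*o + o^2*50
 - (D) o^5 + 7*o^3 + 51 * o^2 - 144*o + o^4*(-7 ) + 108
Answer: D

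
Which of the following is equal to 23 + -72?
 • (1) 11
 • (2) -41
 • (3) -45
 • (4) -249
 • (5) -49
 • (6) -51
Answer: 5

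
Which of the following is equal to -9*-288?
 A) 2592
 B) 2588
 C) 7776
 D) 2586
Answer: A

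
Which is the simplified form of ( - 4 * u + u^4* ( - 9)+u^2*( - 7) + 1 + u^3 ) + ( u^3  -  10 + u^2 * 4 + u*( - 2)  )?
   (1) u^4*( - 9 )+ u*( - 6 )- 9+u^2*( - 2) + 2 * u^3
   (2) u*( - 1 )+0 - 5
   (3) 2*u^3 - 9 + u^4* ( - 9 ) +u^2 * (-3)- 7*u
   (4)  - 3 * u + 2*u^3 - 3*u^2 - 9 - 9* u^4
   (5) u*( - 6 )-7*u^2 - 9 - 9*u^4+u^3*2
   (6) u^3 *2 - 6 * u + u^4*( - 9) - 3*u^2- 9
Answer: 6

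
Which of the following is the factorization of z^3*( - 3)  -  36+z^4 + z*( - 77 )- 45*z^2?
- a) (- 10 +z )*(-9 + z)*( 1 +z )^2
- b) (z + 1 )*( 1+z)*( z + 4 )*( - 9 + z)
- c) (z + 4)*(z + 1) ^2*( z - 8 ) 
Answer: b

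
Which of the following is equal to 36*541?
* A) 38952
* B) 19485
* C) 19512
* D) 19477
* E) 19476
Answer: E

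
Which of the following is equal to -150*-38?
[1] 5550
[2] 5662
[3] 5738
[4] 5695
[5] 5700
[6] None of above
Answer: 5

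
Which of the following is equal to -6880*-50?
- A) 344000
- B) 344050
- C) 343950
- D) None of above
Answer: A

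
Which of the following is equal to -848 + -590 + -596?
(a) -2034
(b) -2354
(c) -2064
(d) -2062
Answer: a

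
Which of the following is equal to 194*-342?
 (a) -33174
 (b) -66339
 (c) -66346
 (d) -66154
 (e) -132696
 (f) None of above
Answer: f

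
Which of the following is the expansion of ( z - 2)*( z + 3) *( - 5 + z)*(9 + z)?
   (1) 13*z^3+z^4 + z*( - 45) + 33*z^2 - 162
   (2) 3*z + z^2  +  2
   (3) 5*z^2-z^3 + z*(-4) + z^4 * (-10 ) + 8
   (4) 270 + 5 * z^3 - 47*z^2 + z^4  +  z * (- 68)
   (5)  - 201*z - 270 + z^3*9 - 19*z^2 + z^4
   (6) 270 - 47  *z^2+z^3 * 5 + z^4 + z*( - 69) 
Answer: 6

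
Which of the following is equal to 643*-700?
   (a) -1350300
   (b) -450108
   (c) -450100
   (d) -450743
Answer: c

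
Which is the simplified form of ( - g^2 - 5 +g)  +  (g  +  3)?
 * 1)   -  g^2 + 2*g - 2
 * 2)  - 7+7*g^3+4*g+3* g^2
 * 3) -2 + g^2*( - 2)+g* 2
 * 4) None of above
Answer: 1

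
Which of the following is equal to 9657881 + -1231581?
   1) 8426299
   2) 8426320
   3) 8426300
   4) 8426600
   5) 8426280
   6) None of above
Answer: 3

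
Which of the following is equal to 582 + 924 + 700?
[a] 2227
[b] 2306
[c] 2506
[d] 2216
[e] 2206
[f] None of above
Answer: e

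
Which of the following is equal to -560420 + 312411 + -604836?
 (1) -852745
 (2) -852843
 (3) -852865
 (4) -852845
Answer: 4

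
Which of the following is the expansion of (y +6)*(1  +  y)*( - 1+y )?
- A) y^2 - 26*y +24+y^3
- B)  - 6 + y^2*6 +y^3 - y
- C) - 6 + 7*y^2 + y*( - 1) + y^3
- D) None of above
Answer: B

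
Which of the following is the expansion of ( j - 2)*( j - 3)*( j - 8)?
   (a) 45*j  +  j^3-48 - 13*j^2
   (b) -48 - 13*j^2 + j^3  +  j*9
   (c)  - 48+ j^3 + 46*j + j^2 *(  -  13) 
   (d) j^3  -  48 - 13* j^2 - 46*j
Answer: c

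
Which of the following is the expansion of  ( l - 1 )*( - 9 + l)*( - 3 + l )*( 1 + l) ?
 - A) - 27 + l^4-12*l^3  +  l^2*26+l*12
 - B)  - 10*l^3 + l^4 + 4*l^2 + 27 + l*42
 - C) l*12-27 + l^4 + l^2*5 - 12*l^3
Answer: A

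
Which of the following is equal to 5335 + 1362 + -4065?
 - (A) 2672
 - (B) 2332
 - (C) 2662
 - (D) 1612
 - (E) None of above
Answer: E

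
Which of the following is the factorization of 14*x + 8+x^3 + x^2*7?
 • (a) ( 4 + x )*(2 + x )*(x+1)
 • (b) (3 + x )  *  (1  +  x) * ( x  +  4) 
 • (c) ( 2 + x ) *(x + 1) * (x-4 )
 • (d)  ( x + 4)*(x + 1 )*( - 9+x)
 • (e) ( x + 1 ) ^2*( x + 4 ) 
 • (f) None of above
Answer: a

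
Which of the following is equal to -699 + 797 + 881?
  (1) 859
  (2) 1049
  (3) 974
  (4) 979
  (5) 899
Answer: 4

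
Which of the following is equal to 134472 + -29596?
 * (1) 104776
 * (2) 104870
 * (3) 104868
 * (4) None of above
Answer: 4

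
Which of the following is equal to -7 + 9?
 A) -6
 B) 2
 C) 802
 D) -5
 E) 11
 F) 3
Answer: B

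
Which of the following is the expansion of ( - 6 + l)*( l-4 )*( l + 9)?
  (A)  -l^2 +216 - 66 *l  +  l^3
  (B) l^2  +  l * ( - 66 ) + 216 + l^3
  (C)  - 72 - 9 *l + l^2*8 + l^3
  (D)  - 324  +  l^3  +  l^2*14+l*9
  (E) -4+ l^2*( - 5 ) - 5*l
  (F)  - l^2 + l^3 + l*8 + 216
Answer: A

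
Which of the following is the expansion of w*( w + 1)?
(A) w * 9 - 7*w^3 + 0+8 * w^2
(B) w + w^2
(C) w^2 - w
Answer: B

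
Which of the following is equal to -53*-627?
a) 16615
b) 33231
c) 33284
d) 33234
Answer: b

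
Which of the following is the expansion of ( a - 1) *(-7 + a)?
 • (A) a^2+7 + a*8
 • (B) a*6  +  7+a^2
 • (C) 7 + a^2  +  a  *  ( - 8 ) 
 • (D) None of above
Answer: C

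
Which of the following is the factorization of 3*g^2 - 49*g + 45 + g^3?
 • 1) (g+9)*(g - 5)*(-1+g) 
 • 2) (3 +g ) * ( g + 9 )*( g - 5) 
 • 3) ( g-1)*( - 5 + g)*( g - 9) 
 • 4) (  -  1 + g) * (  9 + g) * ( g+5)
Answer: 1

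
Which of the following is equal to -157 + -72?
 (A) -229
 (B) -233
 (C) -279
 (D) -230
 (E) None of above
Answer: A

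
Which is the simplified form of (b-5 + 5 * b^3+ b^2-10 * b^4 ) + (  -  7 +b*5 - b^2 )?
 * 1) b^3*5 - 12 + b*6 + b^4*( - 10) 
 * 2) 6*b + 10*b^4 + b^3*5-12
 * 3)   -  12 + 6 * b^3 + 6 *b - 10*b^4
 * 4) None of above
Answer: 1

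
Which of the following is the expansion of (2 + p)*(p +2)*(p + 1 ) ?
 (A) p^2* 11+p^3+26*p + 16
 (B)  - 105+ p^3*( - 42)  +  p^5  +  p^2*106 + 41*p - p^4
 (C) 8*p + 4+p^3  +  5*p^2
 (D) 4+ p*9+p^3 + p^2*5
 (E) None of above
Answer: C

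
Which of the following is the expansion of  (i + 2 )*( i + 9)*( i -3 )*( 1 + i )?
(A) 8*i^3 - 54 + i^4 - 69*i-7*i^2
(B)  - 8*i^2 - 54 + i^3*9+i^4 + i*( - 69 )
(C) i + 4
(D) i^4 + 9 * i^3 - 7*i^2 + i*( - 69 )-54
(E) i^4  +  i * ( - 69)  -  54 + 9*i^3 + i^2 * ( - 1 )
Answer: D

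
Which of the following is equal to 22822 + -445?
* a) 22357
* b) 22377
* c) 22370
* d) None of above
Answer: b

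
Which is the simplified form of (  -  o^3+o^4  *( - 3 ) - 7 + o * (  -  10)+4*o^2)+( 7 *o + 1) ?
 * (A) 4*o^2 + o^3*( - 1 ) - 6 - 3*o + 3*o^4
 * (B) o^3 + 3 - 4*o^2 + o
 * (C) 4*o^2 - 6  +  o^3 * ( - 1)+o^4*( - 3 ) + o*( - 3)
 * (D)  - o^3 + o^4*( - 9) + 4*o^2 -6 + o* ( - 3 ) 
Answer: C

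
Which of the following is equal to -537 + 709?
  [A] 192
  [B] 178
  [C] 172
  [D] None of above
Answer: C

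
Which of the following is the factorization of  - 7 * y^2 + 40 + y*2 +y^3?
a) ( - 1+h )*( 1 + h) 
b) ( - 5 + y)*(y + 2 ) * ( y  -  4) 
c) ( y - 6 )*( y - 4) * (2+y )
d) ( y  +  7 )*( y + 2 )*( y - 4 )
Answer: b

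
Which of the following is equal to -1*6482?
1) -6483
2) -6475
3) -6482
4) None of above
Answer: 3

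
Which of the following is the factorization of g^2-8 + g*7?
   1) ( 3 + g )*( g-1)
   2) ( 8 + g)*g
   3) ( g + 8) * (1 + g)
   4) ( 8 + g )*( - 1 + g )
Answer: 4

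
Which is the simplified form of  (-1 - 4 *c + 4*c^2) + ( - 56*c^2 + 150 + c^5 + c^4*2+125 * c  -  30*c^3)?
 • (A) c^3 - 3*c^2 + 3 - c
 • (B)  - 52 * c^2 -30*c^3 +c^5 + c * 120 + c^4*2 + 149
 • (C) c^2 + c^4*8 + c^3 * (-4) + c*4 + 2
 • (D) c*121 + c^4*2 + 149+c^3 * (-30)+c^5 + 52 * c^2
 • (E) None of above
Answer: E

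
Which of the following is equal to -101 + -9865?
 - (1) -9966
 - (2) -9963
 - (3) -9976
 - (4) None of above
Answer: 1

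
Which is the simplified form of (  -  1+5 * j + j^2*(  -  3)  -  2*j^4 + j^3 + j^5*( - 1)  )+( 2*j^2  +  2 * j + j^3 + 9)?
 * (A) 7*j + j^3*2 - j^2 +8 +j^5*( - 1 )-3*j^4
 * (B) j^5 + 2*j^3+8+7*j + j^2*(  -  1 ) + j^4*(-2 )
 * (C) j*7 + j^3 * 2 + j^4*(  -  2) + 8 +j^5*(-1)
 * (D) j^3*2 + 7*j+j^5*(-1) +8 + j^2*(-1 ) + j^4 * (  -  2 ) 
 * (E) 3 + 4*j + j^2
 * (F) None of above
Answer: D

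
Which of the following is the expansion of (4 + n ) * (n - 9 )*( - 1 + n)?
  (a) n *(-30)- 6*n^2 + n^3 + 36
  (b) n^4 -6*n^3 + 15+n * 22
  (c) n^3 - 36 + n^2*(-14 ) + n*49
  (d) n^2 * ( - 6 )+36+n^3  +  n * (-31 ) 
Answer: d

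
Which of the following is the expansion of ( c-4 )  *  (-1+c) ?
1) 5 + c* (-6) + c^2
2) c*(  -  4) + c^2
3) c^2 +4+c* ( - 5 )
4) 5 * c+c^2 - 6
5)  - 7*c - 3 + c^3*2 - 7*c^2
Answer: 3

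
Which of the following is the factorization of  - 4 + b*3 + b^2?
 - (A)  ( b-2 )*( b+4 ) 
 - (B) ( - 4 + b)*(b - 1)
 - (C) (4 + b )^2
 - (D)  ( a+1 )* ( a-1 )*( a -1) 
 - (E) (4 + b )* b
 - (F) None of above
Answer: F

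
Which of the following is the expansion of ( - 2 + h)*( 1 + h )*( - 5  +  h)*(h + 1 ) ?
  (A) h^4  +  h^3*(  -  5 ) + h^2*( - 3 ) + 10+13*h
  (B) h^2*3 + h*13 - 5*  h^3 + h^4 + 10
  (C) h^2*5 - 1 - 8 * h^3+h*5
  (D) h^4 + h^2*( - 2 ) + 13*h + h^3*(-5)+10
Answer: A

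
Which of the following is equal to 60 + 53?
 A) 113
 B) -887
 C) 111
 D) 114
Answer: A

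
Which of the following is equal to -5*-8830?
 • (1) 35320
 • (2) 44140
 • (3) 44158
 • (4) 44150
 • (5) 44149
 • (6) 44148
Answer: 4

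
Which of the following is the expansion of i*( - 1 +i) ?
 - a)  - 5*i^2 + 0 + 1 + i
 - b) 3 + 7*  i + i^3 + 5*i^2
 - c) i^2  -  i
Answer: c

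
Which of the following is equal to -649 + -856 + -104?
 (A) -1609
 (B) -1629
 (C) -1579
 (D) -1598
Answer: A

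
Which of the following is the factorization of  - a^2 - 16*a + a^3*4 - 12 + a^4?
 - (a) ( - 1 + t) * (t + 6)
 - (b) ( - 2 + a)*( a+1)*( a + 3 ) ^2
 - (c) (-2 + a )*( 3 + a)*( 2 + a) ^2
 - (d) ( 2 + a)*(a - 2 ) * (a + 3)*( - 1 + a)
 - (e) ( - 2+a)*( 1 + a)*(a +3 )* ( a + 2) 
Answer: e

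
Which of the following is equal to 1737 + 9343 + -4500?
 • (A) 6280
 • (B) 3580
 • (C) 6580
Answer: C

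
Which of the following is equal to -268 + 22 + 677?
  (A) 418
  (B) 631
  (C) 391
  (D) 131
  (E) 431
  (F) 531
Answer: E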